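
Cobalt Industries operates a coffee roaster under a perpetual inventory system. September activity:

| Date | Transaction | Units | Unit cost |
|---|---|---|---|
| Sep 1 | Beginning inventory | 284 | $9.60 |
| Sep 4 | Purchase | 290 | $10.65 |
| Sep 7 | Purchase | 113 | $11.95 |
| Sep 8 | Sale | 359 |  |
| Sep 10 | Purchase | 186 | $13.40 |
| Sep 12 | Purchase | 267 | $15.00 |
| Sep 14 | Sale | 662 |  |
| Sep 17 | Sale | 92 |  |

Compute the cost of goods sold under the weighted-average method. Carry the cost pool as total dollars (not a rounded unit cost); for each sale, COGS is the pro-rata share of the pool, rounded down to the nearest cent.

After Sep 1: 284 on hand, pool $2,726.40 (≈ $9.6000 each)
After Sep 4: 574 on hand, pool $5,814.90 (≈ $10.1305 each)
After Sep 7: 687 on hand, pool $7,165.25 (≈ $10.4298 each)
Sep 8, sell 359: 359/687 × $7,165.25 → $3,744.28
After Sep 10: 514 on hand, pool $5,913.37 (≈ $11.5046 each)
After Sep 12: 781 on hand, pool $9,918.37 (≈ $12.6996 each)
Sep 14, sell 662: 662/781 × $9,918.37 → $8,407.12
Sep 17, sell 92: 92/119 × $1,511.25 → $1,168.36
Total COGS = $3,744.28 + $8,407.12 + $1,168.36 = $13,319.76
Ending inventory (cost pool remaining) = $342.89
Check: goods available $13,662.65 = COGS $13,319.76 + ending $342.89

COGS = $13,319.76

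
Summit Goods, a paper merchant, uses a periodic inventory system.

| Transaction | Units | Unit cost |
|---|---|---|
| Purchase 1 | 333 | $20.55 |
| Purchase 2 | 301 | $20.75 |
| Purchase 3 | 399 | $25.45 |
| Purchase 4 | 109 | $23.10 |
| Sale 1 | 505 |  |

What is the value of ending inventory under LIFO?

Sale 1 (505) [LIFO — newest first]: 109 @ $23.10 + 396 @ $25.45 = $12,596.10
Ending inventory: 333 @ $20.55 + 301 @ $20.75 + 3 @ $25.45 = $13,165.25
Check: goods available $25,761.35 = COGS $12,596.10 + ending $13,165.25

Ending inventory = $13,165.25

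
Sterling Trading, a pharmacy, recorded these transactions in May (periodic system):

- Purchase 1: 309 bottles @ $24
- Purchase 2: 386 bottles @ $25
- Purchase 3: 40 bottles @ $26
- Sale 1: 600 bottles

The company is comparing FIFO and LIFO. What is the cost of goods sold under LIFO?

FIFO COGS: 309 @ $24 + 291 @ $25 = $14,691
LIFO COGS: 40 @ $26 + 386 @ $25 + 174 @ $24 = $14,866

COGS = $14,866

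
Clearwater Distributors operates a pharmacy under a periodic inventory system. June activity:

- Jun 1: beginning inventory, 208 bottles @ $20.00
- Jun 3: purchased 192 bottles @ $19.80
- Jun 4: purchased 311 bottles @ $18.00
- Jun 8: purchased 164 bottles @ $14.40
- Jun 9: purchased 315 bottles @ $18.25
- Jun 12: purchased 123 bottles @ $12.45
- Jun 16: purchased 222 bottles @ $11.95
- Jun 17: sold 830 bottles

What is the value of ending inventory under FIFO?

Ending inventory = $10,581.00

Jun 17, 830 sold [FIFO — oldest first]: 208 @ $20.00 + 192 @ $19.80 + 311 @ $18.00 + 119 @ $14.40 = $15,273.20
Ending inventory: 45 @ $14.40 + 315 @ $18.25 + 123 @ $12.45 + 222 @ $11.95 = $10,581.00
Check: goods available $25,854.20 = COGS $15,273.20 + ending $10,581.00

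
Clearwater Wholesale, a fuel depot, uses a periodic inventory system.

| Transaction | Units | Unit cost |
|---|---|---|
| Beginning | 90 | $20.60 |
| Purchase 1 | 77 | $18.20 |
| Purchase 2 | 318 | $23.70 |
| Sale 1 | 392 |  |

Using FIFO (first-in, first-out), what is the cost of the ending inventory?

Sale 1 (392) [FIFO — oldest first]: 90 @ $20.60 + 77 @ $18.20 + 225 @ $23.70 = $8,587.90
Ending inventory: 93 @ $23.70 = $2,204.10
Check: goods available $10,792.00 = COGS $8,587.90 + ending $2,204.10

Ending inventory = $2,204.10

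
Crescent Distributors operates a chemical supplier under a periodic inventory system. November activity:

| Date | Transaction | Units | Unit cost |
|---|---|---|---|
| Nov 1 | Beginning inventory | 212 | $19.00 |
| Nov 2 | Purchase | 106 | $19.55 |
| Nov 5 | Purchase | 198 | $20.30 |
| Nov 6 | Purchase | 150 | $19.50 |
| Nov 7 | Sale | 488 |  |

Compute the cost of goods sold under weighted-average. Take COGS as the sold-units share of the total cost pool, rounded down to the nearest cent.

Nov 7, sell 488: 488/666 × $13,044.70 → $9,558.27
Ending inventory (cost pool remaining) = $3,486.43

COGS = $9,558.27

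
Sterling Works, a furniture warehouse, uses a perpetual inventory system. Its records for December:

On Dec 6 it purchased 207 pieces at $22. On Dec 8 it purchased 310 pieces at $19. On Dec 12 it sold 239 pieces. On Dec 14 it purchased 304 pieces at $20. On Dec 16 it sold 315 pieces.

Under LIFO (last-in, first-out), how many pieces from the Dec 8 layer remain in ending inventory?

Dec 12, 239 sold [LIFO — newest first]: 239 @ $19 = $4,541
Dec 16, 315 sold [LIFO — newest first]: 304 @ $20 + 11 @ $19 = $6,289
Total COGS = $4,541 + $6,289 = $10,830
Ending inventory: 207 @ $22 + 60 @ $19 = $5,694
Check: goods available $16,524 = COGS $10,830 + ending $5,694

60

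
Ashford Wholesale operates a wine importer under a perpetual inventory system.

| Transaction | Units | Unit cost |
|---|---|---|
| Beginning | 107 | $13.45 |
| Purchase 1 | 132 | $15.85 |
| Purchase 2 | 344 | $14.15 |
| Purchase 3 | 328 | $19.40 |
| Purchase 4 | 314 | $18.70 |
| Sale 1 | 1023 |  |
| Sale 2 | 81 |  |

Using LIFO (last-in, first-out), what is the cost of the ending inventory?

Sale 1 (1023) [LIFO — newest first]: 314 @ $18.70 + 328 @ $19.40 + 344 @ $14.15 + 37 @ $15.85 = $17,689.05
Sale 2 (81) [LIFO — newest first]: 81 @ $15.85 = $1,283.85
Total COGS = $17,689.05 + $1,283.85 = $18,972.90
Ending inventory: 107 @ $13.45 + 14 @ $15.85 = $1,661.05

Ending inventory = $1,661.05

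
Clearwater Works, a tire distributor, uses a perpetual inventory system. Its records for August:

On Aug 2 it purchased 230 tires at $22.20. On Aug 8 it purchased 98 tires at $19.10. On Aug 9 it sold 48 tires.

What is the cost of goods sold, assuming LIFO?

COGS = $916.80

Aug 9, 48 sold [LIFO — newest first]: 48 @ $19.10 = $916.80
Ending inventory: 230 @ $22.20 + 50 @ $19.10 = $6,061.00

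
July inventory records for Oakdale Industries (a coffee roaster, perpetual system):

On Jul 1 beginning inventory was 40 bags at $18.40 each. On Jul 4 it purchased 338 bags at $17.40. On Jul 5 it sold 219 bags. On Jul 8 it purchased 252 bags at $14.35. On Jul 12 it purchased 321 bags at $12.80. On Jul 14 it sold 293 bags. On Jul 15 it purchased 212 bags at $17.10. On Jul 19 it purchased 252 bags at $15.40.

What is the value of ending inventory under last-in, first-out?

Jul 5, 219 sold [LIFO — newest first]: 219 @ $17.40 = $3,810.60
Jul 14, 293 sold [LIFO — newest first]: 293 @ $12.80 = $3,750.40
Total COGS = $3,810.60 + $3,750.40 = $7,561.00
Ending inventory: 40 @ $18.40 + 119 @ $17.40 + 252 @ $14.35 + 28 @ $12.80 + 212 @ $17.10 + 252 @ $15.40 = $14,287.20

Ending inventory = $14,287.20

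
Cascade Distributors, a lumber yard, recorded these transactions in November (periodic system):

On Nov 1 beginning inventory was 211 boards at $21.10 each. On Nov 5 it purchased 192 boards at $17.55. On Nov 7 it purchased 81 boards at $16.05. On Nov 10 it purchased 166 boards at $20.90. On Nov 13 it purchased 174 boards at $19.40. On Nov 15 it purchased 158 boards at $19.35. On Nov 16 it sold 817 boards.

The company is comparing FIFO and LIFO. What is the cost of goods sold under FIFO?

FIFO COGS: 211 @ $21.10 + 192 @ $17.55 + 81 @ $16.05 + 166 @ $20.90 + 167 @ $19.40 = $15,830.95
LIFO COGS: 158 @ $19.35 + 174 @ $19.40 + 166 @ $20.90 + 81 @ $16.05 + 192 @ $17.55 + 46 @ $21.10 = $15,542.55

COGS = $15,830.95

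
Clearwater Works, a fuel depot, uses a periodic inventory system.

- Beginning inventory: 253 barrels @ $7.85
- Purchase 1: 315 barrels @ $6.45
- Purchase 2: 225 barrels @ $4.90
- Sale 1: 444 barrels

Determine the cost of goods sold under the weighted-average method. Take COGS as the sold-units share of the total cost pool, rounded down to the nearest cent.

Sale 1, sell 444: 444/793 × $5,120.30 → $2,866.85
Ending inventory (cost pool remaining) = $2,253.45
Check: goods available $5,120.30 = COGS $2,866.85 + ending $2,253.45

COGS = $2,866.85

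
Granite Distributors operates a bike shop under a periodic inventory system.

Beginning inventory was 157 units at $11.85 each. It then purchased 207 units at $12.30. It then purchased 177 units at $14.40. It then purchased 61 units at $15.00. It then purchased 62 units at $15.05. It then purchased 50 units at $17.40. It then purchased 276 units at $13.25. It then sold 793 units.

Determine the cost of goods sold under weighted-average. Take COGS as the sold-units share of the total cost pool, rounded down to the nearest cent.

Sale 1, sell 793: 793/990 × $13,330.45 → $10,677.82
Ending inventory (cost pool remaining) = $2,652.63

COGS = $10,677.82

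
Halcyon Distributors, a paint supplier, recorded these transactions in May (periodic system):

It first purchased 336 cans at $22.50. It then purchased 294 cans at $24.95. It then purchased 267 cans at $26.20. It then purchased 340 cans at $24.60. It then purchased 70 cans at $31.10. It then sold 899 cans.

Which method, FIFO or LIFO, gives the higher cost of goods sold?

FIFO COGS: 336 @ $22.50 + 294 @ $24.95 + 267 @ $26.20 + 2 @ $24.60 = $21,939.90
LIFO COGS: 70 @ $31.10 + 340 @ $24.60 + 267 @ $26.20 + 222 @ $24.95 = $23,075.30

LIFO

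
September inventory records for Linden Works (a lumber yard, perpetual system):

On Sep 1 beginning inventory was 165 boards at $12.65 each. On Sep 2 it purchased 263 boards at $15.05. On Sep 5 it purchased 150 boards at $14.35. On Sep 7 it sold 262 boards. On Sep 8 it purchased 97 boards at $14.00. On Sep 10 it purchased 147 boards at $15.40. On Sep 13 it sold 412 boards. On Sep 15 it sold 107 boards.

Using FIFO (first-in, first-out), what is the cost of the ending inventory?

Ending inventory = $631.40

Sep 7, 262 sold [FIFO — oldest first]: 165 @ $12.65 + 97 @ $15.05 = $3,547.10
Sep 13, 412 sold [FIFO — oldest first]: 166 @ $15.05 + 150 @ $14.35 + 96 @ $14.00 = $5,994.80
Sep 15, 107 sold [FIFO — oldest first]: 1 @ $14.00 + 106 @ $15.40 = $1,646.40
Total COGS = $3,547.10 + $5,994.80 + $1,646.40 = $11,188.30
Ending inventory: 41 @ $15.40 = $631.40
Check: goods available $11,819.70 = COGS $11,188.30 + ending $631.40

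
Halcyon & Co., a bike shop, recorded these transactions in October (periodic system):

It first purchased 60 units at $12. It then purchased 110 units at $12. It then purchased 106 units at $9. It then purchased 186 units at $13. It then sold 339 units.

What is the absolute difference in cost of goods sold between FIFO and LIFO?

FIFO COGS: 60 @ $12 + 110 @ $12 + 106 @ $9 + 63 @ $13 = $3,813
LIFO COGS: 186 @ $13 + 106 @ $9 + 47 @ $12 = $3,936
Difference = |$3,813 − $3,936| = $123

$123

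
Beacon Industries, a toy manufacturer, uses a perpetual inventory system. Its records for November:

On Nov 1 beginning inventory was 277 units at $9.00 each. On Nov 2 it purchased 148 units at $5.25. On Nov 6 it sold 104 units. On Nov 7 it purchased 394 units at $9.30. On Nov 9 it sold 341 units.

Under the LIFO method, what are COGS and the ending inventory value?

Nov 6, 104 sold [LIFO — newest first]: 104 @ $5.25 = $546.00
Nov 9, 341 sold [LIFO — newest first]: 341 @ $9.30 = $3,171.30
Total COGS = $546.00 + $3,171.30 = $3,717.30
Ending inventory: 277 @ $9.00 + 44 @ $5.25 + 53 @ $9.30 = $3,216.90

COGS = $3,717.30; ending inventory = $3,216.90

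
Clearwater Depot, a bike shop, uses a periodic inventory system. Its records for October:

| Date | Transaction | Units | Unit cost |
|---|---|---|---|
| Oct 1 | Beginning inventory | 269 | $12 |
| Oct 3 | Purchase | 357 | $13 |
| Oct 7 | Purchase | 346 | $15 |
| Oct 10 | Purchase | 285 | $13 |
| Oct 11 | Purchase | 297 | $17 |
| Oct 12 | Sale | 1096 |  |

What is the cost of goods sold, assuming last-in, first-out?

Oct 12, 1096 sold [LIFO — newest first]: 297 @ $17 + 285 @ $13 + 346 @ $15 + 168 @ $13 = $16,128
Ending inventory: 269 @ $12 + 189 @ $13 = $5,685

COGS = $16,128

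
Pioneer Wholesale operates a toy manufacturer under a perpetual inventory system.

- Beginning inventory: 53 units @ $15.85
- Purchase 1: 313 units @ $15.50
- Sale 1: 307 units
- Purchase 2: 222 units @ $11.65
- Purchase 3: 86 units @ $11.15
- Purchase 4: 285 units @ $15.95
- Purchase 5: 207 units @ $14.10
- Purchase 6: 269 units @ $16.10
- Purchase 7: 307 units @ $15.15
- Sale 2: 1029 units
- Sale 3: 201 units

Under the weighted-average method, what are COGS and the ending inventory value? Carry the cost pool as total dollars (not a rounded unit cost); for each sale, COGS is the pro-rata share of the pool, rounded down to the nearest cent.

After Beginning: 53 on hand, pool $840.05 (≈ $15.8500 each)
After Purchase 1: 366 on hand, pool $5,691.55 (≈ $15.5507 each)
Sale 1, sell 307: 307/366 × $5,691.55 → $4,774.05
After Purchase 2: 281 on hand, pool $3,503.80 (≈ $12.4690 each)
After Purchase 3: 367 on hand, pool $4,462.70 (≈ $12.1599 each)
After Purchase 4: 652 on hand, pool $9,008.45 (≈ $13.8166 each)
After Purchase 5: 859 on hand, pool $11,927.15 (≈ $13.8849 each)
After Purchase 6: 1128 on hand, pool $16,258.05 (≈ $14.4132 each)
After Purchase 7: 1435 on hand, pool $20,909.10 (≈ $14.5708 each)
Sale 2, sell 1029: 1029/1435 × $20,909.10 → $14,993.35
Sale 3, sell 201: 201/406 × $5,915.75 → $2,928.73
Total COGS = $4,774.05 + $14,993.35 + $2,928.73 = $22,696.13
Ending inventory (cost pool remaining) = $2,987.02

COGS = $22,696.13; ending inventory = $2,987.02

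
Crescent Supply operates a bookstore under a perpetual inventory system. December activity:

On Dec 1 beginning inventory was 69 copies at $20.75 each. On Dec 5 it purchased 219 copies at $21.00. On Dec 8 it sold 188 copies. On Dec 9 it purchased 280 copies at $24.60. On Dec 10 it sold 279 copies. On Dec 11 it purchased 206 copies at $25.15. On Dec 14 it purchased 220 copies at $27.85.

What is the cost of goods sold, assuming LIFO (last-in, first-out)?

Dec 8, 188 sold [LIFO — newest first]: 188 @ $21.00 = $3,948.00
Dec 10, 279 sold [LIFO — newest first]: 279 @ $24.60 = $6,863.40
Total COGS = $3,948.00 + $6,863.40 = $10,811.40
Ending inventory: 69 @ $20.75 + 31 @ $21.00 + 1 @ $24.60 + 206 @ $25.15 + 220 @ $27.85 = $13,415.25
Check: goods available $24,226.65 = COGS $10,811.40 + ending $13,415.25

COGS = $10,811.40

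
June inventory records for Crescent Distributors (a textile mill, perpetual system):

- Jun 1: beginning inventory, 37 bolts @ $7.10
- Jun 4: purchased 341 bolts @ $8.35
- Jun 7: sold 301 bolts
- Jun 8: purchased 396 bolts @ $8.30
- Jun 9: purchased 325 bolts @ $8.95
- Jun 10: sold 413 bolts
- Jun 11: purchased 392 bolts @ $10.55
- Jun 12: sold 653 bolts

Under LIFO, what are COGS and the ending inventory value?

Jun 7, 301 sold [LIFO — newest first]: 301 @ $8.35 = $2,513.35
Jun 10, 413 sold [LIFO — newest first]: 325 @ $8.95 + 88 @ $8.30 = $3,639.15
Jun 12, 653 sold [LIFO — newest first]: 392 @ $10.55 + 261 @ $8.30 = $6,301.90
Total COGS = $2,513.35 + $3,639.15 + $6,301.90 = $12,454.40
Ending inventory: 37 @ $7.10 + 40 @ $8.35 + 47 @ $8.30 = $986.80

COGS = $12,454.40; ending inventory = $986.80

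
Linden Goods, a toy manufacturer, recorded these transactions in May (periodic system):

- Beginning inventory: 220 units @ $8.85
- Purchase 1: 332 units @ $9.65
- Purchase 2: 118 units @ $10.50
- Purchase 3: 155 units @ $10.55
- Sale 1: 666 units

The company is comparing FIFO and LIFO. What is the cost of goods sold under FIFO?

COGS = $6,347.80

FIFO COGS: 220 @ $8.85 + 332 @ $9.65 + 114 @ $10.50 = $6,347.80
LIFO COGS: 155 @ $10.55 + 118 @ $10.50 + 332 @ $9.65 + 61 @ $8.85 = $6,617.90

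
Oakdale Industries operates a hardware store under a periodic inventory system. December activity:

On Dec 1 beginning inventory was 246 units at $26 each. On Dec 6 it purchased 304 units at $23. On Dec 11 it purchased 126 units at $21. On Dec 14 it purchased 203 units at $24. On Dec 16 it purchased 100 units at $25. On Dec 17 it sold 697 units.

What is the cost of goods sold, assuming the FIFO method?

Dec 17, 697 sold [FIFO — oldest first]: 246 @ $26 + 304 @ $23 + 126 @ $21 + 21 @ $24 = $16,538
Ending inventory: 182 @ $24 + 100 @ $25 = $6,868

COGS = $16,538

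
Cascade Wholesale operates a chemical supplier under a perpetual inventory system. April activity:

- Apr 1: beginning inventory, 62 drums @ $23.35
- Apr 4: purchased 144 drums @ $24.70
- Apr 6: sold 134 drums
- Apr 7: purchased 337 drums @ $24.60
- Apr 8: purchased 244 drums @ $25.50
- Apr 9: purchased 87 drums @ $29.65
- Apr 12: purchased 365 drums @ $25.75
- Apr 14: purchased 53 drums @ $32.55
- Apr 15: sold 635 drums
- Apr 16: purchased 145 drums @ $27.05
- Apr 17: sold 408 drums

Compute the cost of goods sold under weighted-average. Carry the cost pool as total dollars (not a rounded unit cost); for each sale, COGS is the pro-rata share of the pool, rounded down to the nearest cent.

COGS = $30,348.31

After Apr 1: 62 on hand, pool $1,447.70 (≈ $23.3500 each)
After Apr 4: 206 on hand, pool $5,004.50 (≈ $24.2937 each)
Apr 6, sell 134: 134/206 × $5,004.50 → $3,255.35
After Apr 7: 409 on hand, pool $10,039.35 (≈ $24.5461 each)
After Apr 8: 653 on hand, pool $16,261.35 (≈ $24.9025 each)
After Apr 9: 740 on hand, pool $18,840.90 (≈ $25.4607 each)
After Apr 12: 1105 on hand, pool $28,239.65 (≈ $25.5562 each)
After Apr 14: 1158 on hand, pool $29,964.80 (≈ $25.8763 each)
Apr 15, sell 635: 635/1158 × $29,964.80 → $16,431.47
After Apr 16: 668 on hand, pool $17,455.58 (≈ $26.1311 each)
Apr 17, sell 408: 408/668 × $17,455.58 → $10,661.49
Total COGS = $3,255.35 + $16,431.47 + $10,661.49 = $30,348.31
Ending inventory (cost pool remaining) = $6,794.09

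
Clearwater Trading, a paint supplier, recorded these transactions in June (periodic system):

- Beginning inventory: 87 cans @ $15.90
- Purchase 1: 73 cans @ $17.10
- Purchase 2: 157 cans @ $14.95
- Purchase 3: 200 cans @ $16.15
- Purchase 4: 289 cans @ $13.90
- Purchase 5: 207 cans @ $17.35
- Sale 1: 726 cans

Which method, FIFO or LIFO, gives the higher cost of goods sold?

LIFO

FIFO COGS: 87 @ $15.90 + 73 @ $17.10 + 157 @ $14.95 + 200 @ $16.15 + 209 @ $13.90 = $11,113.85
LIFO COGS: 207 @ $17.35 + 289 @ $13.90 + 200 @ $16.15 + 30 @ $14.95 = $11,287.05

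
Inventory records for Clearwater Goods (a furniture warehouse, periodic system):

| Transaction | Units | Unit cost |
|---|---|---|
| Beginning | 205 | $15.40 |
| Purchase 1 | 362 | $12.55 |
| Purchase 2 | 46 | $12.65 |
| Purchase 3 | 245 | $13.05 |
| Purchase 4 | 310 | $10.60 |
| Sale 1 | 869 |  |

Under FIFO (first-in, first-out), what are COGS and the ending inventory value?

COGS = $11,595.85; ending inventory = $3,169.40

Sale 1 (869) [FIFO — oldest first]: 205 @ $15.40 + 362 @ $12.55 + 46 @ $12.65 + 245 @ $13.05 + 11 @ $10.60 = $11,595.85
Ending inventory: 299 @ $10.60 = $3,169.40
Check: goods available $14,765.25 = COGS $11,595.85 + ending $3,169.40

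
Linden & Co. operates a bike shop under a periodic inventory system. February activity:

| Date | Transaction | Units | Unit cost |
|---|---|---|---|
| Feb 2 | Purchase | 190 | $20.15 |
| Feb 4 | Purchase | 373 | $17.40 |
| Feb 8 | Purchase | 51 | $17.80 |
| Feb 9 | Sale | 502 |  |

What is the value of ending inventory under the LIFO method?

Feb 9, 502 sold [LIFO — newest first]: 51 @ $17.80 + 373 @ $17.40 + 78 @ $20.15 = $8,969.70
Ending inventory: 112 @ $20.15 = $2,256.80

Ending inventory = $2,256.80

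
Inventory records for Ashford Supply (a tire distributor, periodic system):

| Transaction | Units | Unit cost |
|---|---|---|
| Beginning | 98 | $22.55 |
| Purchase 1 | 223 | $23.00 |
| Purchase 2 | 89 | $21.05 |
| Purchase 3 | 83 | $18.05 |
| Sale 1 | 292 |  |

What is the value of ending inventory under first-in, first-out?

Ending inventory = $4,038.60

Sale 1 (292) [FIFO — oldest first]: 98 @ $22.55 + 194 @ $23.00 = $6,671.90
Ending inventory: 29 @ $23.00 + 89 @ $21.05 + 83 @ $18.05 = $4,038.60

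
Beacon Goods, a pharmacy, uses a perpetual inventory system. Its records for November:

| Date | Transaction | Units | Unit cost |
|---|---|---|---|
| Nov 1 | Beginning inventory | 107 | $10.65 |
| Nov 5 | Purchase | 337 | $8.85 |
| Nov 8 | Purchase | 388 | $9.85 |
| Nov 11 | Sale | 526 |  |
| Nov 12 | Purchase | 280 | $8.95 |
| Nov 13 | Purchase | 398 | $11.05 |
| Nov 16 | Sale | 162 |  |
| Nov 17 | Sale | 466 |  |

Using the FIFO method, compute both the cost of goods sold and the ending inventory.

COGS = $10,913.90; ending inventory = $3,933.80

Nov 11, 526 sold [FIFO — oldest first]: 107 @ $10.65 + 337 @ $8.85 + 82 @ $9.85 = $4,929.70
Nov 16, 162 sold [FIFO — oldest first]: 162 @ $9.85 = $1,595.70
Nov 17, 466 sold [FIFO — oldest first]: 144 @ $9.85 + 280 @ $8.95 + 42 @ $11.05 = $4,388.50
Total COGS = $4,929.70 + $1,595.70 + $4,388.50 = $10,913.90
Ending inventory: 356 @ $11.05 = $3,933.80
Check: goods available $14,847.70 = COGS $10,913.90 + ending $3,933.80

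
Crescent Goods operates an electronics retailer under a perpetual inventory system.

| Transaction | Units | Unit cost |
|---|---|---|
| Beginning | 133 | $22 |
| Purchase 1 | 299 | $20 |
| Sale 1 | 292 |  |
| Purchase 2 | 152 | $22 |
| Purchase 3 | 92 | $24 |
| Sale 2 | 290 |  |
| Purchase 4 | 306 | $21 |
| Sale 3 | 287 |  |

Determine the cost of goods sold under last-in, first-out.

COGS = $18,417

Sale 1 (292) [LIFO — newest first]: 292 @ $20 = $5,840
Sale 2 (290) [LIFO — newest first]: 92 @ $24 + 152 @ $22 + 7 @ $20 + 39 @ $22 = $6,550
Sale 3 (287) [LIFO — newest first]: 287 @ $21 = $6,027
Total COGS = $5,840 + $6,550 + $6,027 = $18,417
Ending inventory: 94 @ $22 + 19 @ $21 = $2,467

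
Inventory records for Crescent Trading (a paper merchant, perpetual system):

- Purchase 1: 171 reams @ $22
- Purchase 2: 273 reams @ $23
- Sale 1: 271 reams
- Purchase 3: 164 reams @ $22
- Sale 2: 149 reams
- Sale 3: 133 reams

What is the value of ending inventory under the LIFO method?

Ending inventory = $1,210

Sale 1 (271) [LIFO — newest first]: 271 @ $23 = $6,233
Sale 2 (149) [LIFO — newest first]: 149 @ $22 = $3,278
Sale 3 (133) [LIFO — newest first]: 15 @ $22 + 2 @ $23 + 116 @ $22 = $2,928
Total COGS = $6,233 + $3,278 + $2,928 = $12,439
Ending inventory: 55 @ $22 = $1,210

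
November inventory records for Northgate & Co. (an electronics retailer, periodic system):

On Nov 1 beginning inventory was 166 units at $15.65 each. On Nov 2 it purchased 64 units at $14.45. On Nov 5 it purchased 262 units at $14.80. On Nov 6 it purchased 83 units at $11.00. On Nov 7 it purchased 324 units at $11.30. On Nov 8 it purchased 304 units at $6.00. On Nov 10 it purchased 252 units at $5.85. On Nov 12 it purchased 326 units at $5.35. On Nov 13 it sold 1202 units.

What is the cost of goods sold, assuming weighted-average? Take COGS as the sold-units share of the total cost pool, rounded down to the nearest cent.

Nov 13, sell 1202: 1202/1781 × $17,016.80 → $11,484.66
Ending inventory (cost pool remaining) = $5,532.14

COGS = $11,484.66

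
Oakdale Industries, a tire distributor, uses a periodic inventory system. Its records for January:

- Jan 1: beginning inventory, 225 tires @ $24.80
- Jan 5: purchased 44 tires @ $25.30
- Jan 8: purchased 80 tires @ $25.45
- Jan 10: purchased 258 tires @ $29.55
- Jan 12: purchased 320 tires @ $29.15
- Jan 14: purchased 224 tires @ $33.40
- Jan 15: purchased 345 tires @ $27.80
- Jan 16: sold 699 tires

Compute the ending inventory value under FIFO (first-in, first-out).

Jan 16, 699 sold [FIFO — oldest first]: 225 @ $24.80 + 44 @ $25.30 + 80 @ $25.45 + 258 @ $29.55 + 92 @ $29.15 = $19,034.90
Ending inventory: 228 @ $29.15 + 224 @ $33.40 + 345 @ $27.80 = $23,718.80

Ending inventory = $23,718.80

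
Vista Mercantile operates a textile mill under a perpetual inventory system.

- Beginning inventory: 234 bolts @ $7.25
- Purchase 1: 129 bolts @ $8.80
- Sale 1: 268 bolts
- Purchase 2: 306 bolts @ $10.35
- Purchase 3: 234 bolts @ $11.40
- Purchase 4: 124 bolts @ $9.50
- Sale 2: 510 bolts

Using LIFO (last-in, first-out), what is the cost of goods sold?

COGS = $7,561.75

Sale 1 (268) [LIFO — newest first]: 129 @ $8.80 + 139 @ $7.25 = $2,142.95
Sale 2 (510) [LIFO — newest first]: 124 @ $9.50 + 234 @ $11.40 + 152 @ $10.35 = $5,418.80
Total COGS = $2,142.95 + $5,418.80 = $7,561.75
Ending inventory: 95 @ $7.25 + 154 @ $10.35 = $2,282.65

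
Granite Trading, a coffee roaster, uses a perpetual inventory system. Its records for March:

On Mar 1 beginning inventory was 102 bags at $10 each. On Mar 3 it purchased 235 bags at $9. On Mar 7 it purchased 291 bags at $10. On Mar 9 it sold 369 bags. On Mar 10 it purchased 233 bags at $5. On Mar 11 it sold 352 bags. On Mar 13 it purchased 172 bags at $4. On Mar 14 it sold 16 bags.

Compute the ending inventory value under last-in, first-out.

Ending inventory = $1,986

Mar 9, 369 sold [LIFO — newest first]: 291 @ $10 + 78 @ $9 = $3,612
Mar 11, 352 sold [LIFO — newest first]: 233 @ $5 + 119 @ $9 = $2,236
Mar 14, 16 sold [LIFO — newest first]: 16 @ $4 = $64
Total COGS = $3,612 + $2,236 + $64 = $5,912
Ending inventory: 102 @ $10 + 38 @ $9 + 156 @ $4 = $1,986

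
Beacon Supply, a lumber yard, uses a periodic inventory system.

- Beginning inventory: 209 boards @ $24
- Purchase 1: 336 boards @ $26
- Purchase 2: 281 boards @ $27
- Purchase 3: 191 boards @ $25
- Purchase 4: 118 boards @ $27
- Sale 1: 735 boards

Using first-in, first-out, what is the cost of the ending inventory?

Sale 1 (735) [FIFO — oldest first]: 209 @ $24 + 336 @ $26 + 190 @ $27 = $18,882
Ending inventory: 91 @ $27 + 191 @ $25 + 118 @ $27 = $10,418

Ending inventory = $10,418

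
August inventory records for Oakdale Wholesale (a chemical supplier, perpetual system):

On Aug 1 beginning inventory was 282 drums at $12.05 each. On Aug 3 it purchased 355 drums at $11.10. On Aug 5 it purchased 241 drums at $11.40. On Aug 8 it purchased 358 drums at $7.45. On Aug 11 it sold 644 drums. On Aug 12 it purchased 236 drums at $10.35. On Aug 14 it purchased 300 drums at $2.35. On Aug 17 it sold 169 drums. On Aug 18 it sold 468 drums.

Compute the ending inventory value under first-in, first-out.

Aug 11, 644 sold [FIFO — oldest first]: 282 @ $12.05 + 355 @ $11.10 + 7 @ $11.40 = $7,418.40
Aug 17, 169 sold [FIFO — oldest first]: 169 @ $11.40 = $1,926.60
Aug 18, 468 sold [FIFO — oldest first]: 65 @ $11.40 + 358 @ $7.45 + 45 @ $10.35 = $3,873.85
Total COGS = $7,418.40 + $1,926.60 + $3,873.85 = $13,218.85
Ending inventory: 191 @ $10.35 + 300 @ $2.35 = $2,681.85
Check: goods available $15,900.70 = COGS $13,218.85 + ending $2,681.85

Ending inventory = $2,681.85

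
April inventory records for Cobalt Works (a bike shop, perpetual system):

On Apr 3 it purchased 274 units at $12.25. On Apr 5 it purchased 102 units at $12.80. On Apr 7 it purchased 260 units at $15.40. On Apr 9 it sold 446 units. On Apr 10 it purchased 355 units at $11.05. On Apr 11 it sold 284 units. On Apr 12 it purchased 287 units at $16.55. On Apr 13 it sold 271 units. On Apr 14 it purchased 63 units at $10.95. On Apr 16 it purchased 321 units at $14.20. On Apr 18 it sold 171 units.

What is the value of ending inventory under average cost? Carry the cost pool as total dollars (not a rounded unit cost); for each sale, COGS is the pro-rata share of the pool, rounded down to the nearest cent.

Ending inventory = $6,838.71

After Apr 3: 274 on hand, pool $3,356.50 (≈ $12.2500 each)
After Apr 5: 376 on hand, pool $4,662.10 (≈ $12.3992 each)
After Apr 7: 636 on hand, pool $8,666.10 (≈ $13.6259 each)
Apr 9, sell 446: 446/636 × $8,666.10 → $6,077.17
After Apr 10: 545 on hand, pool $6,511.68 (≈ $11.9480 each)
Apr 11, sell 284: 284/545 × $6,511.68 → $3,393.24
After Apr 12: 548 on hand, pool $7,868.29 (≈ $14.3582 each)
Apr 13, sell 271: 271/548 × $7,868.29 → $3,891.07
After Apr 14: 340 on hand, pool $4,667.07 (≈ $13.7267 each)
After Apr 16: 661 on hand, pool $9,225.27 (≈ $13.9565 each)
Apr 18, sell 171: 171/661 × $9,225.27 → $2,386.56
Total COGS = $6,077.17 + $3,393.24 + $3,891.07 + $2,386.56 = $15,748.04
Ending inventory (cost pool remaining) = $6,838.71
Check: goods available $22,586.75 = COGS $15,748.04 + ending $6,838.71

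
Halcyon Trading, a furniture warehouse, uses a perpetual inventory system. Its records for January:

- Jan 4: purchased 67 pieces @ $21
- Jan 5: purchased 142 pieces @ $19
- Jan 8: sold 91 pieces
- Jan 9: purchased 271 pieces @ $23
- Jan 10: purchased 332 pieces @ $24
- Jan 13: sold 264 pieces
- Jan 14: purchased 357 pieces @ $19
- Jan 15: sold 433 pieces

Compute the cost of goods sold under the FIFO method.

COGS = $17,730

Jan 8, 91 sold [FIFO — oldest first]: 67 @ $21 + 24 @ $19 = $1,863
Jan 13, 264 sold [FIFO — oldest first]: 118 @ $19 + 146 @ $23 = $5,600
Jan 15, 433 sold [FIFO — oldest first]: 125 @ $23 + 308 @ $24 = $10,267
Total COGS = $1,863 + $5,600 + $10,267 = $17,730
Ending inventory: 24 @ $24 + 357 @ $19 = $7,359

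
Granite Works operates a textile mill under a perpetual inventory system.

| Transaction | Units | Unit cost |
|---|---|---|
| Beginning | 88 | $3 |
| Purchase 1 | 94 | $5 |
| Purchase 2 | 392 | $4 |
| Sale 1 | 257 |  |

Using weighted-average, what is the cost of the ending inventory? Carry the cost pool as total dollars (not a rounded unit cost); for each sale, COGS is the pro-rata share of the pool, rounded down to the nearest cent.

Ending inventory = $1,271.32

After Beginning: 88 on hand, pool $264.00 (≈ $3.0000 each)
After Purchase 1: 182 on hand, pool $734.00 (≈ $4.0330 each)
After Purchase 2: 574 on hand, pool $2,302.00 (≈ $4.0105 each)
Sale 1, sell 257: 257/574 × $2,302.00 → $1,030.68
Ending inventory (cost pool remaining) = $1,271.32
Check: goods available $2,302.00 = COGS $1,030.68 + ending $1,271.32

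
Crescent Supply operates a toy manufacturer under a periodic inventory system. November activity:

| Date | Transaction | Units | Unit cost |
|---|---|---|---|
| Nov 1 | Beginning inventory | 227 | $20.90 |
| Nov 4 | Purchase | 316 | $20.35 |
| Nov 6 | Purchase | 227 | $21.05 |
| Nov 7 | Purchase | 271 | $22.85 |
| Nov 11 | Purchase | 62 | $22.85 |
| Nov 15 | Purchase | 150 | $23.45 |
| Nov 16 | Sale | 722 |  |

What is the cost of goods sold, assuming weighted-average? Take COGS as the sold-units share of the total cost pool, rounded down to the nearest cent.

Nov 16, sell 722: 722/1253 × $27,079.80 → $15,603.84
Ending inventory (cost pool remaining) = $11,475.96

COGS = $15,603.84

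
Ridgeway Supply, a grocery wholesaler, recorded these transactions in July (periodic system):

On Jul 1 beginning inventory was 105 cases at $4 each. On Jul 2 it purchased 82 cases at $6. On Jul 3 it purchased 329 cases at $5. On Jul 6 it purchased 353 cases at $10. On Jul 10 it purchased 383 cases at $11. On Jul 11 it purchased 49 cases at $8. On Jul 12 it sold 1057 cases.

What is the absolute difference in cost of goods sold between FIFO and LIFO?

FIFO COGS: 105 @ $4 + 82 @ $6 + 329 @ $5 + 353 @ $10 + 188 @ $11 = $8,155
LIFO COGS: 49 @ $8 + 383 @ $11 + 353 @ $10 + 272 @ $5 = $9,495
Difference = |$8,155 − $9,495| = $1,340

$1,340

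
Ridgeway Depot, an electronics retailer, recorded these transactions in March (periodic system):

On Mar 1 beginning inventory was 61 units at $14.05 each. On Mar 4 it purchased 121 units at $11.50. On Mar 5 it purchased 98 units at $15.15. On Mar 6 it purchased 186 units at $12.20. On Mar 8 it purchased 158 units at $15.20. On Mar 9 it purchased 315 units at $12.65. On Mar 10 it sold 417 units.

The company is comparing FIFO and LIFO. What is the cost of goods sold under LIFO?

COGS = $5,535.15

FIFO COGS: 61 @ $14.05 + 121 @ $11.50 + 98 @ $15.15 + 137 @ $12.20 = $5,404.65
LIFO COGS: 315 @ $12.65 + 102 @ $15.20 = $5,535.15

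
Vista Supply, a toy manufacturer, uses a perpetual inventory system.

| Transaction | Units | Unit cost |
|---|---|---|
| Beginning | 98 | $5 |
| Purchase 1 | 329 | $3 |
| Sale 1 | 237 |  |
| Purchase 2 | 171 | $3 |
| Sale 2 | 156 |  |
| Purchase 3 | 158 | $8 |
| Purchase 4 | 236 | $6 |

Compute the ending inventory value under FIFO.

Ending inventory = $3,295

Sale 1 (237) [FIFO — oldest first]: 98 @ $5 + 139 @ $3 = $907
Sale 2 (156) [FIFO — oldest first]: 156 @ $3 = $468
Total COGS = $907 + $468 = $1,375
Ending inventory: 34 @ $3 + 171 @ $3 + 158 @ $8 + 236 @ $6 = $3,295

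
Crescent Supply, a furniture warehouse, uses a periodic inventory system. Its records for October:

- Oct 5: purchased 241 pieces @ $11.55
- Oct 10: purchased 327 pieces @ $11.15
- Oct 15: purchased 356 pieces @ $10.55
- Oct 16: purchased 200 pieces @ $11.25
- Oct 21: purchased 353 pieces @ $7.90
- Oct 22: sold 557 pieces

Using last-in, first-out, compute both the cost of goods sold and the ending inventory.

COGS = $5,080.90; ending inventory = $10,143.20

Oct 22, 557 sold [LIFO — newest first]: 353 @ $7.90 + 200 @ $11.25 + 4 @ $10.55 = $5,080.90
Ending inventory: 241 @ $11.55 + 327 @ $11.15 + 352 @ $10.55 = $10,143.20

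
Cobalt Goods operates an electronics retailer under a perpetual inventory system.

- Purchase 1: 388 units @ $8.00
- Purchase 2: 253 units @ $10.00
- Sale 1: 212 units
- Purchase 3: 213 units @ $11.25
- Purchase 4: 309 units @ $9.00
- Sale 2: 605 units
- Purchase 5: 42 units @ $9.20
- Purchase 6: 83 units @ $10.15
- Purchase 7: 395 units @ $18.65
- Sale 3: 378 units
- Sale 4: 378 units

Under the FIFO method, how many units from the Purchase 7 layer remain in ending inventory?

110

Sale 1 (212) [FIFO — oldest first]: 212 @ $8.00 = $1,696.00
Sale 2 (605) [FIFO — oldest first]: 176 @ $8.00 + 253 @ $10.00 + 176 @ $11.25 = $5,918.00
Sale 3 (378) [FIFO — oldest first]: 37 @ $11.25 + 309 @ $9.00 + 32 @ $9.20 = $3,491.65
Sale 4 (378) [FIFO — oldest first]: 10 @ $9.20 + 83 @ $10.15 + 285 @ $18.65 = $6,249.70
Total COGS = $1,696.00 + $5,918.00 + $3,491.65 + $6,249.70 = $17,355.35
Ending inventory: 110 @ $18.65 = $2,051.50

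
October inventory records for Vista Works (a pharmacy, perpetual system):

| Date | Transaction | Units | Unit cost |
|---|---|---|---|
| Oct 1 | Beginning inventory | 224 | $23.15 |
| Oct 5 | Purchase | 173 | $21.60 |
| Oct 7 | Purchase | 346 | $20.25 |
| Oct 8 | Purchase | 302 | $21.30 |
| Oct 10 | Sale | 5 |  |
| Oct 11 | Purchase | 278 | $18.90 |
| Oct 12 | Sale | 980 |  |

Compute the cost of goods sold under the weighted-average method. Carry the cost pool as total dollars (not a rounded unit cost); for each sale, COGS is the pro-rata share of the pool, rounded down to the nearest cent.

After Oct 1: 224 on hand, pool $5,185.60 (≈ $23.1500 each)
After Oct 5: 397 on hand, pool $8,922.40 (≈ $22.4746 each)
After Oct 7: 743 on hand, pool $15,928.90 (≈ $21.4386 each)
After Oct 8: 1045 on hand, pool $22,361.50 (≈ $21.3986 each)
Oct 10, sell 5: 5/1045 × $22,361.50 → $106.99
After Oct 11: 1318 on hand, pool $27,508.71 (≈ $20.8716 each)
Oct 12, sell 980: 980/1318 × $27,508.71 → $20,454.12
Total COGS = $106.99 + $20,454.12 = $20,561.11
Ending inventory (cost pool remaining) = $7,054.59

COGS = $20,561.11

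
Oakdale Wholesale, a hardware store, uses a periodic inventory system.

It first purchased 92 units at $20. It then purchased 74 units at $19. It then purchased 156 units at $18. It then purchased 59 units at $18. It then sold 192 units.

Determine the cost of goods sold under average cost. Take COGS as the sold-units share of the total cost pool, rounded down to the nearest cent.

COGS = $3,586.01

Sale 1, sell 192: 192/381 × $7,116.00 → $3,586.01
Ending inventory (cost pool remaining) = $3,529.99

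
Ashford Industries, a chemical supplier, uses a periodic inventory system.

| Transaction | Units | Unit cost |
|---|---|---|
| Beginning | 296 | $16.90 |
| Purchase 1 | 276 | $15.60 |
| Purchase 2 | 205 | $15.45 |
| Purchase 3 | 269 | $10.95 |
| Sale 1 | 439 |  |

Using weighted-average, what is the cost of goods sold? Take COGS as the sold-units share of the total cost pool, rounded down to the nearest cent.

COGS = $6,472.01

Sale 1, sell 439: 439/1046 × $15,420.80 → $6,472.01
Ending inventory (cost pool remaining) = $8,948.79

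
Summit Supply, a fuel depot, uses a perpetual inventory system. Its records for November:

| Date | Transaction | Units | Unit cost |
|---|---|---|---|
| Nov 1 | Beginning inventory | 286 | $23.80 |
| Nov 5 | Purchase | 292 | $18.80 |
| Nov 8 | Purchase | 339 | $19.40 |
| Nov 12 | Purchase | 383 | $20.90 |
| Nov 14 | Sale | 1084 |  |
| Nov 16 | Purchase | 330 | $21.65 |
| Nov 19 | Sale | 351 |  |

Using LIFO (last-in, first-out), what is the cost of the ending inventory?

Nov 14, 1084 sold [LIFO — newest first]: 383 @ $20.90 + 339 @ $19.40 + 292 @ $18.80 + 70 @ $23.80 = $21,736.90
Nov 19, 351 sold [LIFO — newest first]: 330 @ $21.65 + 21 @ $23.80 = $7,644.30
Total COGS = $21,736.90 + $7,644.30 = $29,381.20
Ending inventory: 195 @ $23.80 = $4,641.00
Check: goods available $34,022.20 = COGS $29,381.20 + ending $4,641.00

Ending inventory = $4,641.00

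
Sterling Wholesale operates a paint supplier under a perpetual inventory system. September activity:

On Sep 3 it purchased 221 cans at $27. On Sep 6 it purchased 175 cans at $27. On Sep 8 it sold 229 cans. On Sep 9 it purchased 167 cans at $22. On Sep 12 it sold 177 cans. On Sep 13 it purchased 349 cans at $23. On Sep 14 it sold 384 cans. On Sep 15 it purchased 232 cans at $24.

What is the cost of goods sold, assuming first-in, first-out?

Sep 8, 229 sold [FIFO — oldest first]: 221 @ $27 + 8 @ $27 = $6,183
Sep 12, 177 sold [FIFO — oldest first]: 167 @ $27 + 10 @ $22 = $4,729
Sep 14, 384 sold [FIFO — oldest first]: 157 @ $22 + 227 @ $23 = $8,675
Total COGS = $6,183 + $4,729 + $8,675 = $19,587
Ending inventory: 122 @ $23 + 232 @ $24 = $8,374

COGS = $19,587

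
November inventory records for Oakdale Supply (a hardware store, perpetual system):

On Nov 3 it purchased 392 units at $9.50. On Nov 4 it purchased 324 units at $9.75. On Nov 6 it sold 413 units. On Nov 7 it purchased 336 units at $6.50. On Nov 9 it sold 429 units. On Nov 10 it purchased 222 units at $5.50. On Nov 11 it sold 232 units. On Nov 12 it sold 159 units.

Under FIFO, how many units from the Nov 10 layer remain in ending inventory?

Nov 6, 413 sold [FIFO — oldest first]: 392 @ $9.50 + 21 @ $9.75 = $3,928.75
Nov 9, 429 sold [FIFO — oldest first]: 303 @ $9.75 + 126 @ $6.50 = $3,773.25
Nov 11, 232 sold [FIFO — oldest first]: 210 @ $6.50 + 22 @ $5.50 = $1,486.00
Nov 12, 159 sold [FIFO — oldest first]: 159 @ $5.50 = $874.50
Total COGS = $3,928.75 + $3,773.25 + $1,486.00 + $874.50 = $10,062.50
Ending inventory: 41 @ $5.50 = $225.50

41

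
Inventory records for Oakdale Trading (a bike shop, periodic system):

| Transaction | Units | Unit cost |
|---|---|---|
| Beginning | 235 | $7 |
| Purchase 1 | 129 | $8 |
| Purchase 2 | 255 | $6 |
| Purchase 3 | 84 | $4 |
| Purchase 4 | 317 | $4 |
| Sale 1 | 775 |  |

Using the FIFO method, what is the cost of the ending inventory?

Sale 1 (775) [FIFO — oldest first]: 235 @ $7 + 129 @ $8 + 255 @ $6 + 84 @ $4 + 72 @ $4 = $4,831
Ending inventory: 245 @ $4 = $980
Check: goods available $5,811 = COGS $4,831 + ending $980

Ending inventory = $980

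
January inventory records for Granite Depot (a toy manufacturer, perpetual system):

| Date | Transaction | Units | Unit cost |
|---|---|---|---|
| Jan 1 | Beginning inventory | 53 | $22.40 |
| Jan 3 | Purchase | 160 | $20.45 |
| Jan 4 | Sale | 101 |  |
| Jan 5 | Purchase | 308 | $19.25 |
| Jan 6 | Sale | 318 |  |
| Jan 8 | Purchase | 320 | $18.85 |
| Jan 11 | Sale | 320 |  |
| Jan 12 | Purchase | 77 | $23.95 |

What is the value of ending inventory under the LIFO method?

Ending inventory = $4,033.40

Jan 4, 101 sold [LIFO — newest first]: 101 @ $20.45 = $2,065.45
Jan 6, 318 sold [LIFO — newest first]: 308 @ $19.25 + 10 @ $20.45 = $6,133.50
Jan 11, 320 sold [LIFO — newest first]: 320 @ $18.85 = $6,032.00
Total COGS = $2,065.45 + $6,133.50 + $6,032.00 = $14,230.95
Ending inventory: 53 @ $22.40 + 49 @ $20.45 + 77 @ $23.95 = $4,033.40
Check: goods available $18,264.35 = COGS $14,230.95 + ending $4,033.40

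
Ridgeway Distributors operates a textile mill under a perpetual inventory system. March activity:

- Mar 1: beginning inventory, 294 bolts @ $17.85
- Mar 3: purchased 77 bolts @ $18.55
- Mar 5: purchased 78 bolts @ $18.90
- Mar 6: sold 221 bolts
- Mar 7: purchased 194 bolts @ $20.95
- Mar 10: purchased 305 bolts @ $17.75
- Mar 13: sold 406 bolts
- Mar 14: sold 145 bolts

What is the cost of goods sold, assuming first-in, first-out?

Mar 6, 221 sold [FIFO — oldest first]: 221 @ $17.85 = $3,944.85
Mar 13, 406 sold [FIFO — oldest first]: 73 @ $17.85 + 77 @ $18.55 + 78 @ $18.90 + 178 @ $20.95 = $7,934.70
Mar 14, 145 sold [FIFO — oldest first]: 16 @ $20.95 + 129 @ $17.75 = $2,624.95
Total COGS = $3,944.85 + $7,934.70 + $2,624.95 = $14,504.50
Ending inventory: 176 @ $17.75 = $3,124.00

COGS = $14,504.50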